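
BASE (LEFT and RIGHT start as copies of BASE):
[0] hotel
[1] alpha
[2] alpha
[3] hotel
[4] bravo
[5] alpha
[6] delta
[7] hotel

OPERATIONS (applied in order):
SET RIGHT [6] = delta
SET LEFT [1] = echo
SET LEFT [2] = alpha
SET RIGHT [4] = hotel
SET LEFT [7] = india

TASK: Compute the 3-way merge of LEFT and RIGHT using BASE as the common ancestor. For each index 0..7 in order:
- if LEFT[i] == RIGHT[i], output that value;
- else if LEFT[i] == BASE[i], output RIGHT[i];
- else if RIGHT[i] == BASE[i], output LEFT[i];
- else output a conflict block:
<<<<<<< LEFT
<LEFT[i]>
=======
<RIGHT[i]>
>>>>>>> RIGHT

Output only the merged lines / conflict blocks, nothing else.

Final LEFT:  [hotel, echo, alpha, hotel, bravo, alpha, delta, india]
Final RIGHT: [hotel, alpha, alpha, hotel, hotel, alpha, delta, hotel]
i=0: L=hotel R=hotel -> agree -> hotel
i=1: L=echo, R=alpha=BASE -> take LEFT -> echo
i=2: L=alpha R=alpha -> agree -> alpha
i=3: L=hotel R=hotel -> agree -> hotel
i=4: L=bravo=BASE, R=hotel -> take RIGHT -> hotel
i=5: L=alpha R=alpha -> agree -> alpha
i=6: L=delta R=delta -> agree -> delta
i=7: L=india, R=hotel=BASE -> take LEFT -> india

Answer: hotel
echo
alpha
hotel
hotel
alpha
delta
india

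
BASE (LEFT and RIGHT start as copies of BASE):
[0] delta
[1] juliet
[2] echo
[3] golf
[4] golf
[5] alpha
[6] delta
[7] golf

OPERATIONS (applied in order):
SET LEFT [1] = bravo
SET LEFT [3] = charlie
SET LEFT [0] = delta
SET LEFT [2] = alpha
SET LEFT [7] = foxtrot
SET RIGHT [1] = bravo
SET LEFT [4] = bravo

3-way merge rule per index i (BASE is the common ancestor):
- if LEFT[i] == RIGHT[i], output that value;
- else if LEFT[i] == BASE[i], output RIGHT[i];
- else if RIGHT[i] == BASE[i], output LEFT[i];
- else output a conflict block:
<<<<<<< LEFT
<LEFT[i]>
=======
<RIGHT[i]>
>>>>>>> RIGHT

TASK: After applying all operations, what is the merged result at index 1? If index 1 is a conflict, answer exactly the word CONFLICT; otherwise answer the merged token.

Final LEFT:  [delta, bravo, alpha, charlie, bravo, alpha, delta, foxtrot]
Final RIGHT: [delta, bravo, echo, golf, golf, alpha, delta, golf]
i=0: L=delta R=delta -> agree -> delta
i=1: L=bravo R=bravo -> agree -> bravo
i=2: L=alpha, R=echo=BASE -> take LEFT -> alpha
i=3: L=charlie, R=golf=BASE -> take LEFT -> charlie
i=4: L=bravo, R=golf=BASE -> take LEFT -> bravo
i=5: L=alpha R=alpha -> agree -> alpha
i=6: L=delta R=delta -> agree -> delta
i=7: L=foxtrot, R=golf=BASE -> take LEFT -> foxtrot
Index 1 -> bravo

Answer: bravo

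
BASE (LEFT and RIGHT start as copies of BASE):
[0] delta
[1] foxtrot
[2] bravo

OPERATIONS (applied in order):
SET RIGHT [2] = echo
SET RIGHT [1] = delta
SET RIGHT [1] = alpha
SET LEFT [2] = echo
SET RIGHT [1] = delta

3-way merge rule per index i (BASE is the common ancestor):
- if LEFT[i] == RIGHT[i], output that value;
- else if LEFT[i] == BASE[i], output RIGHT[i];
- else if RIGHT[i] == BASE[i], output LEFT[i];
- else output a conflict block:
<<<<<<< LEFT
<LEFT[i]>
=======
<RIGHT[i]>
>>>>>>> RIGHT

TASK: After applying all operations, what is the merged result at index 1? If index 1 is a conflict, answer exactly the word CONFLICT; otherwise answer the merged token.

Final LEFT:  [delta, foxtrot, echo]
Final RIGHT: [delta, delta, echo]
i=0: L=delta R=delta -> agree -> delta
i=1: L=foxtrot=BASE, R=delta -> take RIGHT -> delta
i=2: L=echo R=echo -> agree -> echo
Index 1 -> delta

Answer: delta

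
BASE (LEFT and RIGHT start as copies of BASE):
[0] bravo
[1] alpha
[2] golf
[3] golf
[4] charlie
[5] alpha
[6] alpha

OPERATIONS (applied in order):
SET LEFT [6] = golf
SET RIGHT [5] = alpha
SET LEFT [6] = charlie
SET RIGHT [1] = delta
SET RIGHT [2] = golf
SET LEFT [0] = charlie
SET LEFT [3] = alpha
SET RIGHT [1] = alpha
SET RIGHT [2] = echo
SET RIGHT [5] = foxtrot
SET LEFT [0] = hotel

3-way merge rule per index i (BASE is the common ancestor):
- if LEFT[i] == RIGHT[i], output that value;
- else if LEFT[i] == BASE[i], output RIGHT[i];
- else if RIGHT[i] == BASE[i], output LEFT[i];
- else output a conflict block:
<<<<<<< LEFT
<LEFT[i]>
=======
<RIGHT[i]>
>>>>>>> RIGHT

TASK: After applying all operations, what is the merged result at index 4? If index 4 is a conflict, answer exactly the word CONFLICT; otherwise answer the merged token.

Final LEFT:  [hotel, alpha, golf, alpha, charlie, alpha, charlie]
Final RIGHT: [bravo, alpha, echo, golf, charlie, foxtrot, alpha]
i=0: L=hotel, R=bravo=BASE -> take LEFT -> hotel
i=1: L=alpha R=alpha -> agree -> alpha
i=2: L=golf=BASE, R=echo -> take RIGHT -> echo
i=3: L=alpha, R=golf=BASE -> take LEFT -> alpha
i=4: L=charlie R=charlie -> agree -> charlie
i=5: L=alpha=BASE, R=foxtrot -> take RIGHT -> foxtrot
i=6: L=charlie, R=alpha=BASE -> take LEFT -> charlie
Index 4 -> charlie

Answer: charlie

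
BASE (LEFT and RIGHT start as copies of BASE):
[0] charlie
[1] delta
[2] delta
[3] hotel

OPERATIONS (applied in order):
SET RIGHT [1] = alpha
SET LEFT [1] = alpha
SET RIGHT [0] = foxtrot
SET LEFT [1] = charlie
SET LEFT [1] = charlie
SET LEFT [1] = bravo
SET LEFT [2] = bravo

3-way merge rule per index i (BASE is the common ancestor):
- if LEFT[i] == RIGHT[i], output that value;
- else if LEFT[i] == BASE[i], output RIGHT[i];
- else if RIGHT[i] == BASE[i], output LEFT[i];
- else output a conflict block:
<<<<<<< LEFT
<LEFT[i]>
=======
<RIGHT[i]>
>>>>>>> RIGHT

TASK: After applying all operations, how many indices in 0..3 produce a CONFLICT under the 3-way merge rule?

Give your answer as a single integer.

Answer: 1

Derivation:
Final LEFT:  [charlie, bravo, bravo, hotel]
Final RIGHT: [foxtrot, alpha, delta, hotel]
i=0: L=charlie=BASE, R=foxtrot -> take RIGHT -> foxtrot
i=1: BASE=delta L=bravo R=alpha all differ -> CONFLICT
i=2: L=bravo, R=delta=BASE -> take LEFT -> bravo
i=3: L=hotel R=hotel -> agree -> hotel
Conflict count: 1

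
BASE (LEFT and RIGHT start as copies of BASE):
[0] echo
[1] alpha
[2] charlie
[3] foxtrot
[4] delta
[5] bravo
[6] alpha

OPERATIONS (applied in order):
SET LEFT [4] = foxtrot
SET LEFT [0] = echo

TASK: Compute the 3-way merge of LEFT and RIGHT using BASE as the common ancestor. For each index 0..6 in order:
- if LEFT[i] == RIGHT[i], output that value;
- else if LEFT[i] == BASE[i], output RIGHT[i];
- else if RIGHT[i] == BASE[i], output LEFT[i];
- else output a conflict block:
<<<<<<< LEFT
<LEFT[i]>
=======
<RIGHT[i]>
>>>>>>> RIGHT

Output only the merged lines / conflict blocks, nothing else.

Answer: echo
alpha
charlie
foxtrot
foxtrot
bravo
alpha

Derivation:
Final LEFT:  [echo, alpha, charlie, foxtrot, foxtrot, bravo, alpha]
Final RIGHT: [echo, alpha, charlie, foxtrot, delta, bravo, alpha]
i=0: L=echo R=echo -> agree -> echo
i=1: L=alpha R=alpha -> agree -> alpha
i=2: L=charlie R=charlie -> agree -> charlie
i=3: L=foxtrot R=foxtrot -> agree -> foxtrot
i=4: L=foxtrot, R=delta=BASE -> take LEFT -> foxtrot
i=5: L=bravo R=bravo -> agree -> bravo
i=6: L=alpha R=alpha -> agree -> alpha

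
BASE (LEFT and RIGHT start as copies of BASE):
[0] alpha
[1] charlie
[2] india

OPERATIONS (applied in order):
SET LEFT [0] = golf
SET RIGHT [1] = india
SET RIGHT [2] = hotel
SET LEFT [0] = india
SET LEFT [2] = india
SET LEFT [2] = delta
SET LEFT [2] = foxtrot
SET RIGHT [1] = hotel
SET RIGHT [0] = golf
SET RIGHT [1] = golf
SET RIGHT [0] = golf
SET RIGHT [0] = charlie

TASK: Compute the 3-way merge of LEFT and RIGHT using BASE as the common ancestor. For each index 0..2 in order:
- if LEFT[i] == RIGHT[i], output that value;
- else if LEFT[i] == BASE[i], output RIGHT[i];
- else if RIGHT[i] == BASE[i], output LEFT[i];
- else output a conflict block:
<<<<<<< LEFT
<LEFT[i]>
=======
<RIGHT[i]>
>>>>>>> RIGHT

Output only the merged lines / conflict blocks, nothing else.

Final LEFT:  [india, charlie, foxtrot]
Final RIGHT: [charlie, golf, hotel]
i=0: BASE=alpha L=india R=charlie all differ -> CONFLICT
i=1: L=charlie=BASE, R=golf -> take RIGHT -> golf
i=2: BASE=india L=foxtrot R=hotel all differ -> CONFLICT

Answer: <<<<<<< LEFT
india
=======
charlie
>>>>>>> RIGHT
golf
<<<<<<< LEFT
foxtrot
=======
hotel
>>>>>>> RIGHT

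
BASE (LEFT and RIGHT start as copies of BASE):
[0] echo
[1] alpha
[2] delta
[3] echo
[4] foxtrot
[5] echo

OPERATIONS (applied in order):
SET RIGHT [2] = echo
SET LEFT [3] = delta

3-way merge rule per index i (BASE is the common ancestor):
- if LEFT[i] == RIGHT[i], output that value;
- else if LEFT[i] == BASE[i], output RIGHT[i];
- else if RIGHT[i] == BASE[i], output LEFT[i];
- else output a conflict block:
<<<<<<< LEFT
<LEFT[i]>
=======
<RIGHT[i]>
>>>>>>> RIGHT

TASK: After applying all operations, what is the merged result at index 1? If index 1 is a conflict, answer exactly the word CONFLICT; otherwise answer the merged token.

Answer: alpha

Derivation:
Final LEFT:  [echo, alpha, delta, delta, foxtrot, echo]
Final RIGHT: [echo, alpha, echo, echo, foxtrot, echo]
i=0: L=echo R=echo -> agree -> echo
i=1: L=alpha R=alpha -> agree -> alpha
i=2: L=delta=BASE, R=echo -> take RIGHT -> echo
i=3: L=delta, R=echo=BASE -> take LEFT -> delta
i=4: L=foxtrot R=foxtrot -> agree -> foxtrot
i=5: L=echo R=echo -> agree -> echo
Index 1 -> alpha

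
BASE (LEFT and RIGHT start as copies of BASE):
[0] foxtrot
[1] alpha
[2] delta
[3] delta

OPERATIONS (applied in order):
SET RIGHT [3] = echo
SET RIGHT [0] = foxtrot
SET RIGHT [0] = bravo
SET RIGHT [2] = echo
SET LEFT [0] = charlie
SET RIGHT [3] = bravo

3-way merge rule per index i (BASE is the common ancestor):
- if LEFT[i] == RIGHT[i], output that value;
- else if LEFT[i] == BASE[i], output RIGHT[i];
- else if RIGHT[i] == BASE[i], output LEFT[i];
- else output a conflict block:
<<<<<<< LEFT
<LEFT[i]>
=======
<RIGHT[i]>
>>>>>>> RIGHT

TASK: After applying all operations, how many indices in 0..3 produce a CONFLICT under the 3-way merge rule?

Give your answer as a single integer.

Final LEFT:  [charlie, alpha, delta, delta]
Final RIGHT: [bravo, alpha, echo, bravo]
i=0: BASE=foxtrot L=charlie R=bravo all differ -> CONFLICT
i=1: L=alpha R=alpha -> agree -> alpha
i=2: L=delta=BASE, R=echo -> take RIGHT -> echo
i=3: L=delta=BASE, R=bravo -> take RIGHT -> bravo
Conflict count: 1

Answer: 1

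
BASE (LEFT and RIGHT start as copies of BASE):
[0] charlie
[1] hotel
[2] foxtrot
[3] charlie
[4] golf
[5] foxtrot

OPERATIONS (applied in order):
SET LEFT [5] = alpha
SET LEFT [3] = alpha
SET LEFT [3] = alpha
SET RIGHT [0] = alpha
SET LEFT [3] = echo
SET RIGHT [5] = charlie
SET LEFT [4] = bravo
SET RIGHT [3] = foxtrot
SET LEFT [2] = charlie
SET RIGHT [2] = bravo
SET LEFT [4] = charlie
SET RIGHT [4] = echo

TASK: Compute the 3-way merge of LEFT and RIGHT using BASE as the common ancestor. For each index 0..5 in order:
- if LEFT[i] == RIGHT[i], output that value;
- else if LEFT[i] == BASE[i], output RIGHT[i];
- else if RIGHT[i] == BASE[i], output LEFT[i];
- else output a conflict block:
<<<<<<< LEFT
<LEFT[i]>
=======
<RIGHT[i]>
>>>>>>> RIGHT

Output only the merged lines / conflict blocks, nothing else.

Final LEFT:  [charlie, hotel, charlie, echo, charlie, alpha]
Final RIGHT: [alpha, hotel, bravo, foxtrot, echo, charlie]
i=0: L=charlie=BASE, R=alpha -> take RIGHT -> alpha
i=1: L=hotel R=hotel -> agree -> hotel
i=2: BASE=foxtrot L=charlie R=bravo all differ -> CONFLICT
i=3: BASE=charlie L=echo R=foxtrot all differ -> CONFLICT
i=4: BASE=golf L=charlie R=echo all differ -> CONFLICT
i=5: BASE=foxtrot L=alpha R=charlie all differ -> CONFLICT

Answer: alpha
hotel
<<<<<<< LEFT
charlie
=======
bravo
>>>>>>> RIGHT
<<<<<<< LEFT
echo
=======
foxtrot
>>>>>>> RIGHT
<<<<<<< LEFT
charlie
=======
echo
>>>>>>> RIGHT
<<<<<<< LEFT
alpha
=======
charlie
>>>>>>> RIGHT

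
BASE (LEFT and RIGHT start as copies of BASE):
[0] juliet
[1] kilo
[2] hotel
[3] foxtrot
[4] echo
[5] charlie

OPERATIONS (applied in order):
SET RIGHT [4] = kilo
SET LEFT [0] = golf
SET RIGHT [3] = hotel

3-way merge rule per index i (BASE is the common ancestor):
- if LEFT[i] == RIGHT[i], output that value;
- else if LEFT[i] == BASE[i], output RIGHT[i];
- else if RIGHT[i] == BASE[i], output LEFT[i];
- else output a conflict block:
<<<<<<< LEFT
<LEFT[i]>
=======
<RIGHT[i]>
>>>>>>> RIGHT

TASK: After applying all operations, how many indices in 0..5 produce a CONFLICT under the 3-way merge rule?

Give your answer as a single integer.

Answer: 0

Derivation:
Final LEFT:  [golf, kilo, hotel, foxtrot, echo, charlie]
Final RIGHT: [juliet, kilo, hotel, hotel, kilo, charlie]
i=0: L=golf, R=juliet=BASE -> take LEFT -> golf
i=1: L=kilo R=kilo -> agree -> kilo
i=2: L=hotel R=hotel -> agree -> hotel
i=3: L=foxtrot=BASE, R=hotel -> take RIGHT -> hotel
i=4: L=echo=BASE, R=kilo -> take RIGHT -> kilo
i=5: L=charlie R=charlie -> agree -> charlie
Conflict count: 0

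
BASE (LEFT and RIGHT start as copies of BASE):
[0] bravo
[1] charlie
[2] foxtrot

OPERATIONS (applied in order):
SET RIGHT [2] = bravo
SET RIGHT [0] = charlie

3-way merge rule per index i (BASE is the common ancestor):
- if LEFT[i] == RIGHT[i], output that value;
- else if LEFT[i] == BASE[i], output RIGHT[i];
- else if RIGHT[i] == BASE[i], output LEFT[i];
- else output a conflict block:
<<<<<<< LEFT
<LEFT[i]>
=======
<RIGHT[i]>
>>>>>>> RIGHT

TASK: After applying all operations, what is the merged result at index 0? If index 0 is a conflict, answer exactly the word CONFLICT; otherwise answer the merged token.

Answer: charlie

Derivation:
Final LEFT:  [bravo, charlie, foxtrot]
Final RIGHT: [charlie, charlie, bravo]
i=0: L=bravo=BASE, R=charlie -> take RIGHT -> charlie
i=1: L=charlie R=charlie -> agree -> charlie
i=2: L=foxtrot=BASE, R=bravo -> take RIGHT -> bravo
Index 0 -> charlie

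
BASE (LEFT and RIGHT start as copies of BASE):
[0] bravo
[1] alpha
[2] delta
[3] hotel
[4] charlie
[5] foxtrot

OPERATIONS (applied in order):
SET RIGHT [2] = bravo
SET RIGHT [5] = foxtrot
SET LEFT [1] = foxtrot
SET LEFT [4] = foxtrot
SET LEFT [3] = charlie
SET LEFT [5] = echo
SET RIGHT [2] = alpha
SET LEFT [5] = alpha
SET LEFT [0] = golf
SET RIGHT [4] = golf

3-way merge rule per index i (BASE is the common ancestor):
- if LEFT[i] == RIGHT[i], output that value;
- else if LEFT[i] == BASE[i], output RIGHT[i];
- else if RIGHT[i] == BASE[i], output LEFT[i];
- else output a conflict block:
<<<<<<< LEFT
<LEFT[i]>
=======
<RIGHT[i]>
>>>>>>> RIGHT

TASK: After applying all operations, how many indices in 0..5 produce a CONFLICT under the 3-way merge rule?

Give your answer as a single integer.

Final LEFT:  [golf, foxtrot, delta, charlie, foxtrot, alpha]
Final RIGHT: [bravo, alpha, alpha, hotel, golf, foxtrot]
i=0: L=golf, R=bravo=BASE -> take LEFT -> golf
i=1: L=foxtrot, R=alpha=BASE -> take LEFT -> foxtrot
i=2: L=delta=BASE, R=alpha -> take RIGHT -> alpha
i=3: L=charlie, R=hotel=BASE -> take LEFT -> charlie
i=4: BASE=charlie L=foxtrot R=golf all differ -> CONFLICT
i=5: L=alpha, R=foxtrot=BASE -> take LEFT -> alpha
Conflict count: 1

Answer: 1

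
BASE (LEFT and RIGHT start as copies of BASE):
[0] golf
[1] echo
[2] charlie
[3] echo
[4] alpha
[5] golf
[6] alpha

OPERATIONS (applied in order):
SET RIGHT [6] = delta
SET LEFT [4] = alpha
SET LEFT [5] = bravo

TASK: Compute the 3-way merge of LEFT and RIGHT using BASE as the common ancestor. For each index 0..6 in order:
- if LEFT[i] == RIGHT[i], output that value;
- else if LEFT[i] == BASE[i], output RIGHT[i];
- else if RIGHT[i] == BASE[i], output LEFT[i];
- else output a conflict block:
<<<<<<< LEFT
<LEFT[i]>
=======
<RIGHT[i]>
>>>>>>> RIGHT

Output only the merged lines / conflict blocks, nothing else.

Final LEFT:  [golf, echo, charlie, echo, alpha, bravo, alpha]
Final RIGHT: [golf, echo, charlie, echo, alpha, golf, delta]
i=0: L=golf R=golf -> agree -> golf
i=1: L=echo R=echo -> agree -> echo
i=2: L=charlie R=charlie -> agree -> charlie
i=3: L=echo R=echo -> agree -> echo
i=4: L=alpha R=alpha -> agree -> alpha
i=5: L=bravo, R=golf=BASE -> take LEFT -> bravo
i=6: L=alpha=BASE, R=delta -> take RIGHT -> delta

Answer: golf
echo
charlie
echo
alpha
bravo
delta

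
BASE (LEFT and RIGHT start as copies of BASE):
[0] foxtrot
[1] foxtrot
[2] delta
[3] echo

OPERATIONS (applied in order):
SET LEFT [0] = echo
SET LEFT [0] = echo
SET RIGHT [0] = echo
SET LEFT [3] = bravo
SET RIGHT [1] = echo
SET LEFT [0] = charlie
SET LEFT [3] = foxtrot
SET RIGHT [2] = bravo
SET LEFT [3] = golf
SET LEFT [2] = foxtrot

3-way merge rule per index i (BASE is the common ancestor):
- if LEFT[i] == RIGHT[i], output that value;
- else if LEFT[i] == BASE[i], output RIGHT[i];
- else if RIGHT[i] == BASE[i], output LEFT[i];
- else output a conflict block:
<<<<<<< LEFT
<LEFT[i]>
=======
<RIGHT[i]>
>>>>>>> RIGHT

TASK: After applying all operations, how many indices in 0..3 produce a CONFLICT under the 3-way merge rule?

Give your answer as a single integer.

Final LEFT:  [charlie, foxtrot, foxtrot, golf]
Final RIGHT: [echo, echo, bravo, echo]
i=0: BASE=foxtrot L=charlie R=echo all differ -> CONFLICT
i=1: L=foxtrot=BASE, R=echo -> take RIGHT -> echo
i=2: BASE=delta L=foxtrot R=bravo all differ -> CONFLICT
i=3: L=golf, R=echo=BASE -> take LEFT -> golf
Conflict count: 2

Answer: 2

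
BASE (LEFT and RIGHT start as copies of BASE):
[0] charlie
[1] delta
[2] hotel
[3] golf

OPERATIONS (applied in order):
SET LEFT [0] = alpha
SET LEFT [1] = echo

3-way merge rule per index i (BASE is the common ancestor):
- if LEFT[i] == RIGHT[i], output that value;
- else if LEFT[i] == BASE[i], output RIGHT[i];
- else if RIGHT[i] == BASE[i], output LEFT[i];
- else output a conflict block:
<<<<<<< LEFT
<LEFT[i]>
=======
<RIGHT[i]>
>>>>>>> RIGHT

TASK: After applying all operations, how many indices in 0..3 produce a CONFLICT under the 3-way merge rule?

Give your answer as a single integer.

Final LEFT:  [alpha, echo, hotel, golf]
Final RIGHT: [charlie, delta, hotel, golf]
i=0: L=alpha, R=charlie=BASE -> take LEFT -> alpha
i=1: L=echo, R=delta=BASE -> take LEFT -> echo
i=2: L=hotel R=hotel -> agree -> hotel
i=3: L=golf R=golf -> agree -> golf
Conflict count: 0

Answer: 0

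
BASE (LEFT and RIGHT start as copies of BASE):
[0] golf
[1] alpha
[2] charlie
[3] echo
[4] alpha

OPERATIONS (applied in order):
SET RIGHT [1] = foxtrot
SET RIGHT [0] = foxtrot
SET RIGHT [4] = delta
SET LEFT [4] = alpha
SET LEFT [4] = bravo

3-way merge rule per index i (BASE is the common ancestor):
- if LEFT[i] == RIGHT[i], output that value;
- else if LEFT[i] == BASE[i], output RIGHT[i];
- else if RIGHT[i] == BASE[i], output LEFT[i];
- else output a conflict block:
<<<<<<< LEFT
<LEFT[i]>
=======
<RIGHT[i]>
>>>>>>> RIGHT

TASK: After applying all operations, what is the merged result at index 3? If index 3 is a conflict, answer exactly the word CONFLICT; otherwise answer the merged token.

Answer: echo

Derivation:
Final LEFT:  [golf, alpha, charlie, echo, bravo]
Final RIGHT: [foxtrot, foxtrot, charlie, echo, delta]
i=0: L=golf=BASE, R=foxtrot -> take RIGHT -> foxtrot
i=1: L=alpha=BASE, R=foxtrot -> take RIGHT -> foxtrot
i=2: L=charlie R=charlie -> agree -> charlie
i=3: L=echo R=echo -> agree -> echo
i=4: BASE=alpha L=bravo R=delta all differ -> CONFLICT
Index 3 -> echo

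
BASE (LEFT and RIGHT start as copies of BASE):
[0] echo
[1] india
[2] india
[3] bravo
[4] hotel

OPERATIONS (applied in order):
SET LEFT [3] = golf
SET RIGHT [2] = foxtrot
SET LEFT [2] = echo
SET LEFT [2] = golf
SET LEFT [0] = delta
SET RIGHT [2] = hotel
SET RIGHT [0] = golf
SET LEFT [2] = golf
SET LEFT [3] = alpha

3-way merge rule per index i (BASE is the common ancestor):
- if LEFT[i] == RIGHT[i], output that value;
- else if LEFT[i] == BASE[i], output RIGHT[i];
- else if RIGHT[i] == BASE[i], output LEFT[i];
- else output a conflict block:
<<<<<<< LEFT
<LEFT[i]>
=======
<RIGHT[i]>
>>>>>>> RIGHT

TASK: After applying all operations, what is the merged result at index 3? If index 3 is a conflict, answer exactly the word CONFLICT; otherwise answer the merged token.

Final LEFT:  [delta, india, golf, alpha, hotel]
Final RIGHT: [golf, india, hotel, bravo, hotel]
i=0: BASE=echo L=delta R=golf all differ -> CONFLICT
i=1: L=india R=india -> agree -> india
i=2: BASE=india L=golf R=hotel all differ -> CONFLICT
i=3: L=alpha, R=bravo=BASE -> take LEFT -> alpha
i=4: L=hotel R=hotel -> agree -> hotel
Index 3 -> alpha

Answer: alpha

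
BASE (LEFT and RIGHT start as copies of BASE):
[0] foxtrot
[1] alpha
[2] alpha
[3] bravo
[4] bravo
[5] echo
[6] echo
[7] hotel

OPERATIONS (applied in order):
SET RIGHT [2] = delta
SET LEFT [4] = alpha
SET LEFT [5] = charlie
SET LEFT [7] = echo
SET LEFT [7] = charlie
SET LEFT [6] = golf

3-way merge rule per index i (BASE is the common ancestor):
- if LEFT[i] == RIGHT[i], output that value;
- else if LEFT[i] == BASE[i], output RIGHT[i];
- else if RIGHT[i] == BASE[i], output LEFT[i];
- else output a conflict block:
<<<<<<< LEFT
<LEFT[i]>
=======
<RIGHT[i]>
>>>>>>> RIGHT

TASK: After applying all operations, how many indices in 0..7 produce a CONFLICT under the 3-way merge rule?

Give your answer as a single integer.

Answer: 0

Derivation:
Final LEFT:  [foxtrot, alpha, alpha, bravo, alpha, charlie, golf, charlie]
Final RIGHT: [foxtrot, alpha, delta, bravo, bravo, echo, echo, hotel]
i=0: L=foxtrot R=foxtrot -> agree -> foxtrot
i=1: L=alpha R=alpha -> agree -> alpha
i=2: L=alpha=BASE, R=delta -> take RIGHT -> delta
i=3: L=bravo R=bravo -> agree -> bravo
i=4: L=alpha, R=bravo=BASE -> take LEFT -> alpha
i=5: L=charlie, R=echo=BASE -> take LEFT -> charlie
i=6: L=golf, R=echo=BASE -> take LEFT -> golf
i=7: L=charlie, R=hotel=BASE -> take LEFT -> charlie
Conflict count: 0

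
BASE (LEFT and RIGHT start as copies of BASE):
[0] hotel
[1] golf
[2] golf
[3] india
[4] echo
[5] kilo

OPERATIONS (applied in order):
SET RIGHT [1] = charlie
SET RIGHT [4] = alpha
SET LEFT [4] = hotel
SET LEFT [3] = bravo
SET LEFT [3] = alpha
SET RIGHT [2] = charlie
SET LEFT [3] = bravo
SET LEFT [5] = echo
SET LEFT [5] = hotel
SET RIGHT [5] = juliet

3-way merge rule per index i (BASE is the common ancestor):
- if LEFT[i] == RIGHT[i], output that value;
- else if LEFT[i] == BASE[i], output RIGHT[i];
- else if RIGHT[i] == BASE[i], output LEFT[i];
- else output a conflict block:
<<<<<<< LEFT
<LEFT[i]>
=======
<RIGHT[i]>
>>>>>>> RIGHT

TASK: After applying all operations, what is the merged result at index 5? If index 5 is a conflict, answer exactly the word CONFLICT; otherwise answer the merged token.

Final LEFT:  [hotel, golf, golf, bravo, hotel, hotel]
Final RIGHT: [hotel, charlie, charlie, india, alpha, juliet]
i=0: L=hotel R=hotel -> agree -> hotel
i=1: L=golf=BASE, R=charlie -> take RIGHT -> charlie
i=2: L=golf=BASE, R=charlie -> take RIGHT -> charlie
i=3: L=bravo, R=india=BASE -> take LEFT -> bravo
i=4: BASE=echo L=hotel R=alpha all differ -> CONFLICT
i=5: BASE=kilo L=hotel R=juliet all differ -> CONFLICT
Index 5 -> CONFLICT

Answer: CONFLICT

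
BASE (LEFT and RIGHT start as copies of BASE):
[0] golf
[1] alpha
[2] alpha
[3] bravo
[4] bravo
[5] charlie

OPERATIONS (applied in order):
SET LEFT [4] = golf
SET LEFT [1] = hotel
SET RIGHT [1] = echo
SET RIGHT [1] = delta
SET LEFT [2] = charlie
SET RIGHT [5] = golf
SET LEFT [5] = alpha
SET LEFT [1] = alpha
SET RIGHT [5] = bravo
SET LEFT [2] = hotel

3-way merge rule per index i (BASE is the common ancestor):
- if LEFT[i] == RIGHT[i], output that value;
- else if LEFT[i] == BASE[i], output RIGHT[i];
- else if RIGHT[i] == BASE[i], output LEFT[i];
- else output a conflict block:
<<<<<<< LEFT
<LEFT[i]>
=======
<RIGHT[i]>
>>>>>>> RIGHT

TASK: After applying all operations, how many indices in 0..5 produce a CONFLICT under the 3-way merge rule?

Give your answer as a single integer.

Final LEFT:  [golf, alpha, hotel, bravo, golf, alpha]
Final RIGHT: [golf, delta, alpha, bravo, bravo, bravo]
i=0: L=golf R=golf -> agree -> golf
i=1: L=alpha=BASE, R=delta -> take RIGHT -> delta
i=2: L=hotel, R=alpha=BASE -> take LEFT -> hotel
i=3: L=bravo R=bravo -> agree -> bravo
i=4: L=golf, R=bravo=BASE -> take LEFT -> golf
i=5: BASE=charlie L=alpha R=bravo all differ -> CONFLICT
Conflict count: 1

Answer: 1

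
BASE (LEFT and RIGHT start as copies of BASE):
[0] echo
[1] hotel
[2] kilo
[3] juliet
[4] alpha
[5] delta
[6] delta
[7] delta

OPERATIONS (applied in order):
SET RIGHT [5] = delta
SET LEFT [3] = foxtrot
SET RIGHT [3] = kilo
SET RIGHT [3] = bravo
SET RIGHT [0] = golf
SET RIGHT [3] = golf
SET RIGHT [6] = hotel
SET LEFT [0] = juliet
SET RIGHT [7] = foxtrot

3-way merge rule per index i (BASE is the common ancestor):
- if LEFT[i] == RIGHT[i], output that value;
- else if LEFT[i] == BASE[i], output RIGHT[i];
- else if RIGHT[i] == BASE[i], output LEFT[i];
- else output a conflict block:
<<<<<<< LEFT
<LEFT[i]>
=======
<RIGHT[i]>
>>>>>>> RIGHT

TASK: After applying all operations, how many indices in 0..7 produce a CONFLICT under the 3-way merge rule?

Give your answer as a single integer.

Final LEFT:  [juliet, hotel, kilo, foxtrot, alpha, delta, delta, delta]
Final RIGHT: [golf, hotel, kilo, golf, alpha, delta, hotel, foxtrot]
i=0: BASE=echo L=juliet R=golf all differ -> CONFLICT
i=1: L=hotel R=hotel -> agree -> hotel
i=2: L=kilo R=kilo -> agree -> kilo
i=3: BASE=juliet L=foxtrot R=golf all differ -> CONFLICT
i=4: L=alpha R=alpha -> agree -> alpha
i=5: L=delta R=delta -> agree -> delta
i=6: L=delta=BASE, R=hotel -> take RIGHT -> hotel
i=7: L=delta=BASE, R=foxtrot -> take RIGHT -> foxtrot
Conflict count: 2

Answer: 2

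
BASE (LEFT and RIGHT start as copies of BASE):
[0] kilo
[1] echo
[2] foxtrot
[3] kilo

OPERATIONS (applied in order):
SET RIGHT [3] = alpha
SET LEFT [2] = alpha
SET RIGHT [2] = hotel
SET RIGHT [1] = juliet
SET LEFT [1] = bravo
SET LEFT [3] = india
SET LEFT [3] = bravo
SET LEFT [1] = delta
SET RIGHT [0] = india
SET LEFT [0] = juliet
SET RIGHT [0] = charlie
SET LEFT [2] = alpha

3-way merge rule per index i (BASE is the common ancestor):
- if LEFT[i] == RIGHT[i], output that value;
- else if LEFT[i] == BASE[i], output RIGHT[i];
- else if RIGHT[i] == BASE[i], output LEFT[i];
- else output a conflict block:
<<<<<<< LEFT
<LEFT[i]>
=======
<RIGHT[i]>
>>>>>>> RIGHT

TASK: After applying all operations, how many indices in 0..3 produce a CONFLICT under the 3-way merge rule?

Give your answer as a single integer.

Final LEFT:  [juliet, delta, alpha, bravo]
Final RIGHT: [charlie, juliet, hotel, alpha]
i=0: BASE=kilo L=juliet R=charlie all differ -> CONFLICT
i=1: BASE=echo L=delta R=juliet all differ -> CONFLICT
i=2: BASE=foxtrot L=alpha R=hotel all differ -> CONFLICT
i=3: BASE=kilo L=bravo R=alpha all differ -> CONFLICT
Conflict count: 4

Answer: 4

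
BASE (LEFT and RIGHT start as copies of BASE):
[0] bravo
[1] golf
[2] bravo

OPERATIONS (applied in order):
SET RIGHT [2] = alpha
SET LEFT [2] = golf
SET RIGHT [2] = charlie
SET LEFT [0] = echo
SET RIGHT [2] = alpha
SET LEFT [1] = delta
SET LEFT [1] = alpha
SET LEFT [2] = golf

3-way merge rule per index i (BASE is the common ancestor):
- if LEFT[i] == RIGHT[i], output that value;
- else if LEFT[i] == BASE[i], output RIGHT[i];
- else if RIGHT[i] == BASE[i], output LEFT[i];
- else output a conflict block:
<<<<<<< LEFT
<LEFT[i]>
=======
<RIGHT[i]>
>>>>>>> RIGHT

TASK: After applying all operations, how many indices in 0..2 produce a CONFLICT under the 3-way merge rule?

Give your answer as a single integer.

Answer: 1

Derivation:
Final LEFT:  [echo, alpha, golf]
Final RIGHT: [bravo, golf, alpha]
i=0: L=echo, R=bravo=BASE -> take LEFT -> echo
i=1: L=alpha, R=golf=BASE -> take LEFT -> alpha
i=2: BASE=bravo L=golf R=alpha all differ -> CONFLICT
Conflict count: 1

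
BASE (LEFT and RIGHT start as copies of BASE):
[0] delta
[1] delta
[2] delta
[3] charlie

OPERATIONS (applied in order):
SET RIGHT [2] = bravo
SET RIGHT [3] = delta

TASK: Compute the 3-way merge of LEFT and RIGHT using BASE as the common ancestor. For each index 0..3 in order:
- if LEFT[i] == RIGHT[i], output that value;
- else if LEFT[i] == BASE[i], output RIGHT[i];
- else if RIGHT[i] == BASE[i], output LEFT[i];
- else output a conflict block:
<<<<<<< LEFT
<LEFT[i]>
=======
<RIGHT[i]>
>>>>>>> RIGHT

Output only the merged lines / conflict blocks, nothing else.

Answer: delta
delta
bravo
delta

Derivation:
Final LEFT:  [delta, delta, delta, charlie]
Final RIGHT: [delta, delta, bravo, delta]
i=0: L=delta R=delta -> agree -> delta
i=1: L=delta R=delta -> agree -> delta
i=2: L=delta=BASE, R=bravo -> take RIGHT -> bravo
i=3: L=charlie=BASE, R=delta -> take RIGHT -> delta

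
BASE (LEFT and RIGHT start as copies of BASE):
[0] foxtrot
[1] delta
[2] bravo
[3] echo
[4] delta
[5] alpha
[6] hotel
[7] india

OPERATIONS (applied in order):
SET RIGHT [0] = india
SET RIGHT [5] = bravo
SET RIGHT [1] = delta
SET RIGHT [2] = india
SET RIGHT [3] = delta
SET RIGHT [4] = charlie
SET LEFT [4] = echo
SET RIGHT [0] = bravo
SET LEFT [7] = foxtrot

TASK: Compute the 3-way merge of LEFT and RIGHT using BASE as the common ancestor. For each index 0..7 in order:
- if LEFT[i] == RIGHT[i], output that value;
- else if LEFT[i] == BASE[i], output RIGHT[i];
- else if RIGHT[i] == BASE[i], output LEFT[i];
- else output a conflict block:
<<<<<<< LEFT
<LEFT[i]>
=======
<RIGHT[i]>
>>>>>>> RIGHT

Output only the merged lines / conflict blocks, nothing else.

Answer: bravo
delta
india
delta
<<<<<<< LEFT
echo
=======
charlie
>>>>>>> RIGHT
bravo
hotel
foxtrot

Derivation:
Final LEFT:  [foxtrot, delta, bravo, echo, echo, alpha, hotel, foxtrot]
Final RIGHT: [bravo, delta, india, delta, charlie, bravo, hotel, india]
i=0: L=foxtrot=BASE, R=bravo -> take RIGHT -> bravo
i=1: L=delta R=delta -> agree -> delta
i=2: L=bravo=BASE, R=india -> take RIGHT -> india
i=3: L=echo=BASE, R=delta -> take RIGHT -> delta
i=4: BASE=delta L=echo R=charlie all differ -> CONFLICT
i=5: L=alpha=BASE, R=bravo -> take RIGHT -> bravo
i=6: L=hotel R=hotel -> agree -> hotel
i=7: L=foxtrot, R=india=BASE -> take LEFT -> foxtrot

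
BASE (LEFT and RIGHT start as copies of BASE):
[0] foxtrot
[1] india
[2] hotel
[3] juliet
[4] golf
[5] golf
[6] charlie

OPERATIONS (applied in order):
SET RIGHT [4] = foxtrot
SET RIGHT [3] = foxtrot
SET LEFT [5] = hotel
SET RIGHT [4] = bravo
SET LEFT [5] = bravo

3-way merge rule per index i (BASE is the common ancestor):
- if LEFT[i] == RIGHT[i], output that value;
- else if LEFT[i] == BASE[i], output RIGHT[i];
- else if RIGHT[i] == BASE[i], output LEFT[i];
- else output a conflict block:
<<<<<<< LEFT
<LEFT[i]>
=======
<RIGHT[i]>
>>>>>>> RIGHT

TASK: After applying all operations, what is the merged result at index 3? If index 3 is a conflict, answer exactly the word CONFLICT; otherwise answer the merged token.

Final LEFT:  [foxtrot, india, hotel, juliet, golf, bravo, charlie]
Final RIGHT: [foxtrot, india, hotel, foxtrot, bravo, golf, charlie]
i=0: L=foxtrot R=foxtrot -> agree -> foxtrot
i=1: L=india R=india -> agree -> india
i=2: L=hotel R=hotel -> agree -> hotel
i=3: L=juliet=BASE, R=foxtrot -> take RIGHT -> foxtrot
i=4: L=golf=BASE, R=bravo -> take RIGHT -> bravo
i=5: L=bravo, R=golf=BASE -> take LEFT -> bravo
i=6: L=charlie R=charlie -> agree -> charlie
Index 3 -> foxtrot

Answer: foxtrot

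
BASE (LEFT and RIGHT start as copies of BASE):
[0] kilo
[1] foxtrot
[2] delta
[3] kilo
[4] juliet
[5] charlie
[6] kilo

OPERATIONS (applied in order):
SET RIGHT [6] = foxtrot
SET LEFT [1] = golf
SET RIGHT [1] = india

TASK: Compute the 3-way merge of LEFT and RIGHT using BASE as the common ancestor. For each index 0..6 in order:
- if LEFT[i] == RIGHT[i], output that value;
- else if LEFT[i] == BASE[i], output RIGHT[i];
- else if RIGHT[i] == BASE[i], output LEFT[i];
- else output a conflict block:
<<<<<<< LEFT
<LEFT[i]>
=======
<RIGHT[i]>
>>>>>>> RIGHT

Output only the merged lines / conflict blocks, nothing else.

Answer: kilo
<<<<<<< LEFT
golf
=======
india
>>>>>>> RIGHT
delta
kilo
juliet
charlie
foxtrot

Derivation:
Final LEFT:  [kilo, golf, delta, kilo, juliet, charlie, kilo]
Final RIGHT: [kilo, india, delta, kilo, juliet, charlie, foxtrot]
i=0: L=kilo R=kilo -> agree -> kilo
i=1: BASE=foxtrot L=golf R=india all differ -> CONFLICT
i=2: L=delta R=delta -> agree -> delta
i=3: L=kilo R=kilo -> agree -> kilo
i=4: L=juliet R=juliet -> agree -> juliet
i=5: L=charlie R=charlie -> agree -> charlie
i=6: L=kilo=BASE, R=foxtrot -> take RIGHT -> foxtrot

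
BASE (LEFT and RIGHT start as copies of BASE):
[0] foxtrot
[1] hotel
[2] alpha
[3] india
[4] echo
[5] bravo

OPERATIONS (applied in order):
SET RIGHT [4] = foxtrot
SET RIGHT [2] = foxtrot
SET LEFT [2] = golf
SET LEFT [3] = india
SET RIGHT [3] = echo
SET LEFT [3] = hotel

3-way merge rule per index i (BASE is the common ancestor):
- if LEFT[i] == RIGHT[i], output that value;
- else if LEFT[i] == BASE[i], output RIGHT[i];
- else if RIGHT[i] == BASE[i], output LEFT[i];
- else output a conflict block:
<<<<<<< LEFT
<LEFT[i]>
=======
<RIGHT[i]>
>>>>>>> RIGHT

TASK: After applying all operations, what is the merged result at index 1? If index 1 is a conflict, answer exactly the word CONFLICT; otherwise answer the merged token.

Answer: hotel

Derivation:
Final LEFT:  [foxtrot, hotel, golf, hotel, echo, bravo]
Final RIGHT: [foxtrot, hotel, foxtrot, echo, foxtrot, bravo]
i=0: L=foxtrot R=foxtrot -> agree -> foxtrot
i=1: L=hotel R=hotel -> agree -> hotel
i=2: BASE=alpha L=golf R=foxtrot all differ -> CONFLICT
i=3: BASE=india L=hotel R=echo all differ -> CONFLICT
i=4: L=echo=BASE, R=foxtrot -> take RIGHT -> foxtrot
i=5: L=bravo R=bravo -> agree -> bravo
Index 1 -> hotel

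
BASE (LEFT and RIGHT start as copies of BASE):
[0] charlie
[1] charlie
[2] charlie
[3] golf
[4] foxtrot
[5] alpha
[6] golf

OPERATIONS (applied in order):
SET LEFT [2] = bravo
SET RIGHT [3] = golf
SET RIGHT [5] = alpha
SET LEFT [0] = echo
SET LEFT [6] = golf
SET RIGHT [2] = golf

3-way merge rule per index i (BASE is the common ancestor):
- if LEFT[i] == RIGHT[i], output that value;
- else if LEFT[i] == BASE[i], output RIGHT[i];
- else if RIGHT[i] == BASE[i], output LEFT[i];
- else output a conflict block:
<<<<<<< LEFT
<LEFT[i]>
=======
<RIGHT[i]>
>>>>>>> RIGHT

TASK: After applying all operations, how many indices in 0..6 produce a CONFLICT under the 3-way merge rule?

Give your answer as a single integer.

Answer: 1

Derivation:
Final LEFT:  [echo, charlie, bravo, golf, foxtrot, alpha, golf]
Final RIGHT: [charlie, charlie, golf, golf, foxtrot, alpha, golf]
i=0: L=echo, R=charlie=BASE -> take LEFT -> echo
i=1: L=charlie R=charlie -> agree -> charlie
i=2: BASE=charlie L=bravo R=golf all differ -> CONFLICT
i=3: L=golf R=golf -> agree -> golf
i=4: L=foxtrot R=foxtrot -> agree -> foxtrot
i=5: L=alpha R=alpha -> agree -> alpha
i=6: L=golf R=golf -> agree -> golf
Conflict count: 1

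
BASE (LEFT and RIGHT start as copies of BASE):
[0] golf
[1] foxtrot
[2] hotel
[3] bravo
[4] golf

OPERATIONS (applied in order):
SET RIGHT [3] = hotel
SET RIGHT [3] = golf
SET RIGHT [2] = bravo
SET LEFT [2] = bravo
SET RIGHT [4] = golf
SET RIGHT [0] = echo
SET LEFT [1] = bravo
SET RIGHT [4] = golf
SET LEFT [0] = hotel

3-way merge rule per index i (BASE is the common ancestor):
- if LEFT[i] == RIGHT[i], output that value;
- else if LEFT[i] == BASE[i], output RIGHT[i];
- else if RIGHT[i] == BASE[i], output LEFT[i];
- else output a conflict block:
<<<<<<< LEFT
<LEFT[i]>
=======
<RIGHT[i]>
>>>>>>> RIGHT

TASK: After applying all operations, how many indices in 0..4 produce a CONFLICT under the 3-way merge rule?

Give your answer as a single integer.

Answer: 1

Derivation:
Final LEFT:  [hotel, bravo, bravo, bravo, golf]
Final RIGHT: [echo, foxtrot, bravo, golf, golf]
i=0: BASE=golf L=hotel R=echo all differ -> CONFLICT
i=1: L=bravo, R=foxtrot=BASE -> take LEFT -> bravo
i=2: L=bravo R=bravo -> agree -> bravo
i=3: L=bravo=BASE, R=golf -> take RIGHT -> golf
i=4: L=golf R=golf -> agree -> golf
Conflict count: 1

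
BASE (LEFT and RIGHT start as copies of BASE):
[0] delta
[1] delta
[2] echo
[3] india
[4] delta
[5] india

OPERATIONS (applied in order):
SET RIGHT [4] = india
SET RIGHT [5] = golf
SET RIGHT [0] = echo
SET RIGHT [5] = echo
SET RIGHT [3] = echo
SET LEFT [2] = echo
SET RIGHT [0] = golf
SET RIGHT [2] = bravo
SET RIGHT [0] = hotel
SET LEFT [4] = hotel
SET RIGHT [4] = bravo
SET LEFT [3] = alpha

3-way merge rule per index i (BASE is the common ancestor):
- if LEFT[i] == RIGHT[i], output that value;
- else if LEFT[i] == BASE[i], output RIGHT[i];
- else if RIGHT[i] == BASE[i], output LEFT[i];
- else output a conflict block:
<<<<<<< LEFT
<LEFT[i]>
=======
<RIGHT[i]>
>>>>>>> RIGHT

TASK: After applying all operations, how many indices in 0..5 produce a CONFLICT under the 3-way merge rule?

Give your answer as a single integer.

Answer: 2

Derivation:
Final LEFT:  [delta, delta, echo, alpha, hotel, india]
Final RIGHT: [hotel, delta, bravo, echo, bravo, echo]
i=0: L=delta=BASE, R=hotel -> take RIGHT -> hotel
i=1: L=delta R=delta -> agree -> delta
i=2: L=echo=BASE, R=bravo -> take RIGHT -> bravo
i=3: BASE=india L=alpha R=echo all differ -> CONFLICT
i=4: BASE=delta L=hotel R=bravo all differ -> CONFLICT
i=5: L=india=BASE, R=echo -> take RIGHT -> echo
Conflict count: 2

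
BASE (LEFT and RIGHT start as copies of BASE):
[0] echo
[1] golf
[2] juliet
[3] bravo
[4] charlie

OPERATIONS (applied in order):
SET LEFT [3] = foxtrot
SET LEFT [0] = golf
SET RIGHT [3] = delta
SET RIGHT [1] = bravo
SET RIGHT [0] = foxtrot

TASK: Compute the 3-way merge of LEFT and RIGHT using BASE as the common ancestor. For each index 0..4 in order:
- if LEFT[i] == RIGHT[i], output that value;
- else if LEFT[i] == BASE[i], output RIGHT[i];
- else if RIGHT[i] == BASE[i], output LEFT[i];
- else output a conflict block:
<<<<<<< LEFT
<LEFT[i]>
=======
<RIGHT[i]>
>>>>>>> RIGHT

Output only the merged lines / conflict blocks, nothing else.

Final LEFT:  [golf, golf, juliet, foxtrot, charlie]
Final RIGHT: [foxtrot, bravo, juliet, delta, charlie]
i=0: BASE=echo L=golf R=foxtrot all differ -> CONFLICT
i=1: L=golf=BASE, R=bravo -> take RIGHT -> bravo
i=2: L=juliet R=juliet -> agree -> juliet
i=3: BASE=bravo L=foxtrot R=delta all differ -> CONFLICT
i=4: L=charlie R=charlie -> agree -> charlie

Answer: <<<<<<< LEFT
golf
=======
foxtrot
>>>>>>> RIGHT
bravo
juliet
<<<<<<< LEFT
foxtrot
=======
delta
>>>>>>> RIGHT
charlie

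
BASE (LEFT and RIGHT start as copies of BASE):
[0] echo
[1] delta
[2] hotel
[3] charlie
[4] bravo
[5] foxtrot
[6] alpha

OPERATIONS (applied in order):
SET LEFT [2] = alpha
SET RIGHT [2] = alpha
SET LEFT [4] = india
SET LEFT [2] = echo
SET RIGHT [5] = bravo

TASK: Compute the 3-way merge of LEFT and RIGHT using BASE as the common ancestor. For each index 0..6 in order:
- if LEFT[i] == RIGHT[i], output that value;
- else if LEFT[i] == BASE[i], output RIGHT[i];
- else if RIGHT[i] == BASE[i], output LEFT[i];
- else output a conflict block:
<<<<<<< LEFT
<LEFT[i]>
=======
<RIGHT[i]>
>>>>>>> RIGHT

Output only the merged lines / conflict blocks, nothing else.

Final LEFT:  [echo, delta, echo, charlie, india, foxtrot, alpha]
Final RIGHT: [echo, delta, alpha, charlie, bravo, bravo, alpha]
i=0: L=echo R=echo -> agree -> echo
i=1: L=delta R=delta -> agree -> delta
i=2: BASE=hotel L=echo R=alpha all differ -> CONFLICT
i=3: L=charlie R=charlie -> agree -> charlie
i=4: L=india, R=bravo=BASE -> take LEFT -> india
i=5: L=foxtrot=BASE, R=bravo -> take RIGHT -> bravo
i=6: L=alpha R=alpha -> agree -> alpha

Answer: echo
delta
<<<<<<< LEFT
echo
=======
alpha
>>>>>>> RIGHT
charlie
india
bravo
alpha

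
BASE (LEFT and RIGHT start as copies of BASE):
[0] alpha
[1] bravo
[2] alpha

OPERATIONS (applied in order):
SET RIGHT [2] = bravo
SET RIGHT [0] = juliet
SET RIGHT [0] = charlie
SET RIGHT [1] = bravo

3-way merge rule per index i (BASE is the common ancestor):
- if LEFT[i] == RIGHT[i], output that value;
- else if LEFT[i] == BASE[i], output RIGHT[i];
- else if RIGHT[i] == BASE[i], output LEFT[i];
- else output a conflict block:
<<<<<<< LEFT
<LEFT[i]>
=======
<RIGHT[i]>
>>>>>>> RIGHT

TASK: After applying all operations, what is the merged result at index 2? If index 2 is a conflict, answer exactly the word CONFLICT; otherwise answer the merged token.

Answer: bravo

Derivation:
Final LEFT:  [alpha, bravo, alpha]
Final RIGHT: [charlie, bravo, bravo]
i=0: L=alpha=BASE, R=charlie -> take RIGHT -> charlie
i=1: L=bravo R=bravo -> agree -> bravo
i=2: L=alpha=BASE, R=bravo -> take RIGHT -> bravo
Index 2 -> bravo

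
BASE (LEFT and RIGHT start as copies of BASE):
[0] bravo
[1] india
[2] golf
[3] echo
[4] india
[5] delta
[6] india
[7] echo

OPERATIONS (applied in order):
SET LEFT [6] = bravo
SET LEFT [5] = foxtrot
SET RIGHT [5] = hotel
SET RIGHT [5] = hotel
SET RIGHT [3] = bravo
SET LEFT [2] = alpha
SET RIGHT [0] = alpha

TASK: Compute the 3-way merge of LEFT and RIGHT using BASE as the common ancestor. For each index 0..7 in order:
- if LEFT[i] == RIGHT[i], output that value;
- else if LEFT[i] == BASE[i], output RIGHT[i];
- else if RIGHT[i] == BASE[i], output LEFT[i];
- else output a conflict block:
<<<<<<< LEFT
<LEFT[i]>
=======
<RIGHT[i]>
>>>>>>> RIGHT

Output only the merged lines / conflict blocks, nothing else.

Answer: alpha
india
alpha
bravo
india
<<<<<<< LEFT
foxtrot
=======
hotel
>>>>>>> RIGHT
bravo
echo

Derivation:
Final LEFT:  [bravo, india, alpha, echo, india, foxtrot, bravo, echo]
Final RIGHT: [alpha, india, golf, bravo, india, hotel, india, echo]
i=0: L=bravo=BASE, R=alpha -> take RIGHT -> alpha
i=1: L=india R=india -> agree -> india
i=2: L=alpha, R=golf=BASE -> take LEFT -> alpha
i=3: L=echo=BASE, R=bravo -> take RIGHT -> bravo
i=4: L=india R=india -> agree -> india
i=5: BASE=delta L=foxtrot R=hotel all differ -> CONFLICT
i=6: L=bravo, R=india=BASE -> take LEFT -> bravo
i=7: L=echo R=echo -> agree -> echo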